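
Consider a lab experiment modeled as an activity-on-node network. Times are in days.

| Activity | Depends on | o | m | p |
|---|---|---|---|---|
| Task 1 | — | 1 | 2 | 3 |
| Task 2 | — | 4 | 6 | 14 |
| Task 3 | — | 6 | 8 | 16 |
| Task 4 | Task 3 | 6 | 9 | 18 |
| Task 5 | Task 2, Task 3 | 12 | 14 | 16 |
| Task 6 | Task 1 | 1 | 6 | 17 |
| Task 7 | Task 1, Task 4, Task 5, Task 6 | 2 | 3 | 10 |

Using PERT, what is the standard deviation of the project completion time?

te_Task 1 = (1 + 4·2 + 3)/6 = 12/6 = 2; σ²_Task 1 = ((3−1)/6)² = 0.111
te_Task 2 = (4 + 4·6 + 14)/6 = 42/6 = 7; σ²_Task 2 = ((14−4)/6)² = 2.778
te_Task 3 = (6 + 4·8 + 16)/6 = 54/6 = 9; σ²_Task 3 = ((16−6)/6)² = 2.778
te_Task 4 = (6 + 4·9 + 18)/6 = 60/6 = 10; σ²_Task 4 = ((18−6)/6)² = 4.000
te_Task 5 = (12 + 4·14 + 16)/6 = 84/6 = 14; σ²_Task 5 = ((16−12)/6)² = 0.444
te_Task 6 = (1 + 4·6 + 17)/6 = 42/6 = 7; σ²_Task 6 = ((17−1)/6)² = 7.111
te_Task 7 = (2 + 4·3 + 10)/6 = 24/6 = 4; σ²_Task 7 = ((10−2)/6)² = 1.778

Forward pass:
ES_Task 1 = 0; EF_Task 1 = 2
ES_Task 2 = 0; EF_Task 2 = 7
ES_Task 3 = 0; EF_Task 3 = 9
ES_Task 4 = 9; EF_Task 4 = 9+10 = 19
ES_Task 5 = max(EF_Task 2=7, EF_Task 3=9) = 9; EF_Task 5 = 9+14 = 23
ES_Task 6 = 2; EF_Task 6 = 2+7 = 9
ES_Task 7 = max(EF_Task 1=2, EF_Task 4=19, EF_Task 5=23, EF_Task 6=9) = 23; EF_Task 7 = 23+4 = 27
Expected project duration μ = 27 days. Critical path: Task 3 → Task 5 → Task 7.

Variance along critical path = 2.778 + 0.444 + 1.778 = 5.000
σ = √5.000 = 2.236 days

2.24 days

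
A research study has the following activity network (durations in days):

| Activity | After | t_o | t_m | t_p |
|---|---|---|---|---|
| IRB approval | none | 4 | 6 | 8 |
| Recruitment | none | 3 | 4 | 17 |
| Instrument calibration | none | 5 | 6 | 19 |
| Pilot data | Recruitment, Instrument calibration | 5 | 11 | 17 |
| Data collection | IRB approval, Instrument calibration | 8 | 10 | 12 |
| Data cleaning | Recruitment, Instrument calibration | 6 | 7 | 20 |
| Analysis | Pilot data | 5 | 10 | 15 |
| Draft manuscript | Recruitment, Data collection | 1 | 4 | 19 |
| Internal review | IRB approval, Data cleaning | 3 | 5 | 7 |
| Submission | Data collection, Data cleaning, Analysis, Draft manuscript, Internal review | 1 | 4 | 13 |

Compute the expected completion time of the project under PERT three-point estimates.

34 days

te_IRB approval = (4 + 4·6 + 8)/6 = 36/6 = 6
te_Recruitment = (3 + 4·4 + 17)/6 = 36/6 = 6
te_Instrument calibration = (5 + 4·6 + 19)/6 = 48/6 = 8
te_Pilot data = (5 + 4·11 + 17)/6 = 66/6 = 11
te_Data collection = (8 + 4·10 + 12)/6 = 60/6 = 10
te_Data cleaning = (6 + 4·7 + 20)/6 = 54/6 = 9
te_Analysis = (5 + 4·10 + 15)/6 = 60/6 = 10
te_Draft manuscript = (1 + 4·4 + 19)/6 = 36/6 = 6
te_Internal review = (3 + 4·5 + 7)/6 = 30/6 = 5
te_Submission = (1 + 4·4 + 13)/6 = 30/6 = 5

Forward pass:
ES_IRB approval = 0; EF_IRB approval = 6
ES_Recruitment = 0; EF_Recruitment = 6
ES_Instrument calibration = 0; EF_Instrument calibration = 8
ES_Pilot data = max(EF_Recruitment=6, EF_Instrument calibration=8) = 8; EF_Pilot data = 8+11 = 19
ES_Data collection = max(EF_IRB approval=6, EF_Instrument calibration=8) = 8; EF_Data collection = 8+10 = 18
ES_Data cleaning = max(EF_Recruitment=6, EF_Instrument calibration=8) = 8; EF_Data cleaning = 8+9 = 17
ES_Analysis = 19; EF_Analysis = 19+10 = 29
ES_Draft manuscript = max(EF_Recruitment=6, EF_Data collection=18) = 18; EF_Draft manuscript = 18+6 = 24
ES_Internal review = max(EF_IRB approval=6, EF_Data cleaning=17) = 17; EF_Internal review = 17+5 = 22
ES_Submission = max(EF_Data collection=18, EF_Data cleaning=17, EF_Analysis=29, EF_Draft manuscript=24, EF_Internal review=22) = 29; EF_Submission = 29+5 = 34
Expected project duration μ = 34 days. Critical path: Instrument calibration → Pilot data → Analysis → Submission.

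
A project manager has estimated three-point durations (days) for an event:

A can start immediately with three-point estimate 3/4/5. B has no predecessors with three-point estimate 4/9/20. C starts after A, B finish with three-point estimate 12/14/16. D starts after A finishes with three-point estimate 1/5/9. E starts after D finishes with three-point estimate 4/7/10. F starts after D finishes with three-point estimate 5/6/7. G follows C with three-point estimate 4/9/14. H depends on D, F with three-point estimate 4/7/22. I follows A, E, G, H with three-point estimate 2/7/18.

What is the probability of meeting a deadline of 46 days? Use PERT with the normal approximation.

te_A = (3 + 4·4 + 5)/6 = 24/6 = 4; σ²_A = ((5−3)/6)² = 0.111
te_B = (4 + 4·9 + 20)/6 = 60/6 = 10; σ²_B = ((20−4)/6)² = 7.111
te_C = (12 + 4·14 + 16)/6 = 84/6 = 14; σ²_C = ((16−12)/6)² = 0.444
te_D = (1 + 4·5 + 9)/6 = 30/6 = 5; σ²_D = ((9−1)/6)² = 1.778
te_E = (4 + 4·7 + 10)/6 = 42/6 = 7; σ²_E = ((10−4)/6)² = 1.000
te_F = (5 + 4·6 + 7)/6 = 36/6 = 6; σ²_F = ((7−5)/6)² = 0.111
te_G = (4 + 4·9 + 14)/6 = 54/6 = 9; σ²_G = ((14−4)/6)² = 2.778
te_H = (4 + 4·7 + 22)/6 = 54/6 = 9; σ²_H = ((22−4)/6)² = 9.000
te_I = (2 + 4·7 + 18)/6 = 48/6 = 8; σ²_I = ((18−2)/6)² = 7.111

Forward pass:
ES_A = 0; EF_A = 4
ES_B = 0; EF_B = 10
ES_C = max(EF_A=4, EF_B=10) = 10; EF_C = 10+14 = 24
ES_D = 4; EF_D = 4+5 = 9
ES_E = 9; EF_E = 9+7 = 16
ES_F = 9; EF_F = 9+6 = 15
ES_G = 24; EF_G = 24+9 = 33
ES_H = max(EF_D=9, EF_F=15) = 15; EF_H = 15+9 = 24
ES_I = max(EF_A=4, EF_E=16, EF_G=33, EF_H=24) = 33; EF_I = 33+8 = 41
Expected project duration μ = 41 days. Critical path: B → C → G → I.

Variance along critical path = 7.111 + 0.444 + 2.778 + 7.111 = 17.444; σ = √17.444 = 4.177 days.
Z = (46 − 41) / 4.177 = 1.197
P(T ≤ 46) = Φ(1.197) ≈ 0.884

0.884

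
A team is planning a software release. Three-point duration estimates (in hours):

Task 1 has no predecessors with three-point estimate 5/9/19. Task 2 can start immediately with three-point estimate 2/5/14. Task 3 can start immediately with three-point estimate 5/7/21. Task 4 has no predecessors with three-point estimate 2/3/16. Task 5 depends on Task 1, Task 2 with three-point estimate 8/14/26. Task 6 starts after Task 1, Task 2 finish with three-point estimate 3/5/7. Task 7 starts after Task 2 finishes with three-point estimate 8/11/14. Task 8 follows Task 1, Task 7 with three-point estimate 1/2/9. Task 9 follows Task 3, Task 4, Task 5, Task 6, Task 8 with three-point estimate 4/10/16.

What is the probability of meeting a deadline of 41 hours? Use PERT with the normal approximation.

te_Task 1 = (5 + 4·9 + 19)/6 = 60/6 = 10; σ²_Task 1 = ((19−5)/6)² = 5.444
te_Task 2 = (2 + 4·5 + 14)/6 = 36/6 = 6; σ²_Task 2 = ((14−2)/6)² = 4.000
te_Task 3 = (5 + 4·7 + 21)/6 = 54/6 = 9; σ²_Task 3 = ((21−5)/6)² = 7.111
te_Task 4 = (2 + 4·3 + 16)/6 = 30/6 = 5; σ²_Task 4 = ((16−2)/6)² = 5.444
te_Task 5 = (8 + 4·14 + 26)/6 = 90/6 = 15; σ²_Task 5 = ((26−8)/6)² = 9.000
te_Task 6 = (3 + 4·5 + 7)/6 = 30/6 = 5; σ²_Task 6 = ((7−3)/6)² = 0.444
te_Task 7 = (8 + 4·11 + 14)/6 = 66/6 = 11; σ²_Task 7 = ((14−8)/6)² = 1.000
te_Task 8 = (1 + 4·2 + 9)/6 = 18/6 = 3; σ²_Task 8 = ((9−1)/6)² = 1.778
te_Task 9 = (4 + 4·10 + 16)/6 = 60/6 = 10; σ²_Task 9 = ((16−4)/6)² = 4.000

Forward pass:
ES_Task 1 = 0; EF_Task 1 = 10
ES_Task 2 = 0; EF_Task 2 = 6
ES_Task 3 = 0; EF_Task 3 = 9
ES_Task 4 = 0; EF_Task 4 = 5
ES_Task 5 = max(EF_Task 1=10, EF_Task 2=6) = 10; EF_Task 5 = 10+15 = 25
ES_Task 6 = max(EF_Task 1=10, EF_Task 2=6) = 10; EF_Task 6 = 10+5 = 15
ES_Task 7 = 6; EF_Task 7 = 6+11 = 17
ES_Task 8 = max(EF_Task 1=10, EF_Task 7=17) = 17; EF_Task 8 = 17+3 = 20
ES_Task 9 = max(EF_Task 3=9, EF_Task 4=5, EF_Task 5=25, EF_Task 6=15, EF_Task 8=20) = 25; EF_Task 9 = 25+10 = 35
Expected project duration μ = 35 hours. Critical path: Task 1 → Task 5 → Task 9.

Variance along critical path = 5.444 + 9.000 + 4.000 = 18.444; σ = √18.444 = 4.295 hours.
Z = (41 − 35) / 4.295 = 1.397
P(T ≤ 41) = Φ(1.397) ≈ 0.919

0.919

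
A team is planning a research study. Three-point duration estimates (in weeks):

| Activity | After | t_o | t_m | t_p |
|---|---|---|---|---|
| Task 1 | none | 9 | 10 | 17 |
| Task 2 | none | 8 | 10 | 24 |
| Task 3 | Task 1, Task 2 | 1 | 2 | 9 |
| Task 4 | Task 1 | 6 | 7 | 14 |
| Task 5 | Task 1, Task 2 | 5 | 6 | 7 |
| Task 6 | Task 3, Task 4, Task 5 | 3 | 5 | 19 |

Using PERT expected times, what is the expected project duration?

te_Task 1 = (9 + 4·10 + 17)/6 = 66/6 = 11
te_Task 2 = (8 + 4·10 + 24)/6 = 72/6 = 12
te_Task 3 = (1 + 4·2 + 9)/6 = 18/6 = 3
te_Task 4 = (6 + 4·7 + 14)/6 = 48/6 = 8
te_Task 5 = (5 + 4·6 + 7)/6 = 36/6 = 6
te_Task 6 = (3 + 4·5 + 19)/6 = 42/6 = 7

Forward pass:
ES_Task 1 = 0; EF_Task 1 = 11
ES_Task 2 = 0; EF_Task 2 = 12
ES_Task 3 = max(EF_Task 1=11, EF_Task 2=12) = 12; EF_Task 3 = 12+3 = 15
ES_Task 4 = 11; EF_Task 4 = 11+8 = 19
ES_Task 5 = max(EF_Task 1=11, EF_Task 2=12) = 12; EF_Task 5 = 12+6 = 18
ES_Task 6 = max(EF_Task 3=15, EF_Task 4=19, EF_Task 5=18) = 19; EF_Task 6 = 19+7 = 26
Expected project duration μ = 26 weeks. Critical path: Task 1 → Task 4 → Task 6.

26 weeks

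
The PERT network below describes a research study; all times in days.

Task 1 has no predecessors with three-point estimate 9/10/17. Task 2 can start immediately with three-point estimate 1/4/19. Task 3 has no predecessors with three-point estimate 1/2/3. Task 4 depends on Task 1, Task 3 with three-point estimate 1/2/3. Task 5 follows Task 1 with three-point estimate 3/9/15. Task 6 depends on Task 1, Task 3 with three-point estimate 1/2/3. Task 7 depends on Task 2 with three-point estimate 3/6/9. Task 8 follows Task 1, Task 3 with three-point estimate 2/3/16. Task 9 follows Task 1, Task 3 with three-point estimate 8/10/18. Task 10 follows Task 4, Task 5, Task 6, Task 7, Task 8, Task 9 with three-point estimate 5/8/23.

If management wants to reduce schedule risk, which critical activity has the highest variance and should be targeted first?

Task 10

te_Task 1 = (9 + 4·10 + 17)/6 = 66/6 = 11; σ²_Task 1 = ((17−9)/6)² = 1.778
te_Task 2 = (1 + 4·4 + 19)/6 = 36/6 = 6; σ²_Task 2 = ((19−1)/6)² = 9.000
te_Task 3 = (1 + 4·2 + 3)/6 = 12/6 = 2; σ²_Task 3 = ((3−1)/6)² = 0.111
te_Task 4 = (1 + 4·2 + 3)/6 = 12/6 = 2; σ²_Task 4 = ((3−1)/6)² = 0.111
te_Task 5 = (3 + 4·9 + 15)/6 = 54/6 = 9; σ²_Task 5 = ((15−3)/6)² = 4.000
te_Task 6 = (1 + 4·2 + 3)/6 = 12/6 = 2; σ²_Task 6 = ((3−1)/6)² = 0.111
te_Task 7 = (3 + 4·6 + 9)/6 = 36/6 = 6; σ²_Task 7 = ((9−3)/6)² = 1.000
te_Task 8 = (2 + 4·3 + 16)/6 = 30/6 = 5; σ²_Task 8 = ((16−2)/6)² = 5.444
te_Task 9 = (8 + 4·10 + 18)/6 = 66/6 = 11; σ²_Task 9 = ((18−8)/6)² = 2.778
te_Task 10 = (5 + 4·8 + 23)/6 = 60/6 = 10; σ²_Task 10 = ((23−5)/6)² = 9.000

Forward pass:
ES_Task 1 = 0; EF_Task 1 = 11
ES_Task 2 = 0; EF_Task 2 = 6
ES_Task 3 = 0; EF_Task 3 = 2
ES_Task 4 = max(EF_Task 1=11, EF_Task 3=2) = 11; EF_Task 4 = 11+2 = 13
ES_Task 5 = 11; EF_Task 5 = 11+9 = 20
ES_Task 6 = max(EF_Task 1=11, EF_Task 3=2) = 11; EF_Task 6 = 11+2 = 13
ES_Task 7 = 6; EF_Task 7 = 6+6 = 12
ES_Task 8 = max(EF_Task 1=11, EF_Task 3=2) = 11; EF_Task 8 = 11+5 = 16
ES_Task 9 = max(EF_Task 1=11, EF_Task 3=2) = 11; EF_Task 9 = 11+11 = 22
ES_Task 10 = max(EF_Task 4=13, EF_Task 5=20, EF_Task 6=13, EF_Task 7=12, EF_Task 8=16, EF_Task 9=22) = 22; EF_Task 10 = 22+10 = 32
Expected project duration μ = 32 days. Critical path: Task 1 → Task 9 → Task 10.

Variances on critical path: σ²_Task 1=1.778, σ²_Task 9=2.778, σ²_Task 10=9.000.
Largest is σ²_Task 10 = 9.000.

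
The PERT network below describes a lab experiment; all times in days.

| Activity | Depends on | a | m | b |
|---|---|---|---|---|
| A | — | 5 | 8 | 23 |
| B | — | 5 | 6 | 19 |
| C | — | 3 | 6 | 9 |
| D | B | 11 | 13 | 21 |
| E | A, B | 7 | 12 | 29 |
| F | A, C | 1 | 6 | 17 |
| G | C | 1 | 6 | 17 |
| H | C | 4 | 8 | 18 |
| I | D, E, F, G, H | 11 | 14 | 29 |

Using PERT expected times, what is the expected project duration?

te_A = (5 + 4·8 + 23)/6 = 60/6 = 10
te_B = (5 + 4·6 + 19)/6 = 48/6 = 8
te_C = (3 + 4·6 + 9)/6 = 36/6 = 6
te_D = (11 + 4·13 + 21)/6 = 84/6 = 14
te_E = (7 + 4·12 + 29)/6 = 84/6 = 14
te_F = (1 + 4·6 + 17)/6 = 42/6 = 7
te_G = (1 + 4·6 + 17)/6 = 42/6 = 7
te_H = (4 + 4·8 + 18)/6 = 54/6 = 9
te_I = (11 + 4·14 + 29)/6 = 96/6 = 16

Forward pass:
ES_A = 0; EF_A = 10
ES_B = 0; EF_B = 8
ES_C = 0; EF_C = 6
ES_D = 8; EF_D = 8+14 = 22
ES_E = max(EF_A=10, EF_B=8) = 10; EF_E = 10+14 = 24
ES_F = max(EF_A=10, EF_C=6) = 10; EF_F = 10+7 = 17
ES_G = 6; EF_G = 6+7 = 13
ES_H = 6; EF_H = 6+9 = 15
ES_I = max(EF_D=22, EF_E=24, EF_F=17, EF_G=13, EF_H=15) = 24; EF_I = 24+16 = 40
Expected project duration μ = 40 days. Critical path: A → E → I.

40 days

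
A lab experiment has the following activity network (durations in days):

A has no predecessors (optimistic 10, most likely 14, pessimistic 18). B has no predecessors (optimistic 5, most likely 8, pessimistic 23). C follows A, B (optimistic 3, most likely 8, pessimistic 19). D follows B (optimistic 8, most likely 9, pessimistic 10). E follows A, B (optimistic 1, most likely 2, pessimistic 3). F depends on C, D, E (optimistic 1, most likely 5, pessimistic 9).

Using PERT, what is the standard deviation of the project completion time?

3.27 days

te_A = (10 + 4·14 + 18)/6 = 84/6 = 14; σ²_A = ((18−10)/6)² = 1.778
te_B = (5 + 4·8 + 23)/6 = 60/6 = 10; σ²_B = ((23−5)/6)² = 9.000
te_C = (3 + 4·8 + 19)/6 = 54/6 = 9; σ²_C = ((19−3)/6)² = 7.111
te_D = (8 + 4·9 + 10)/6 = 54/6 = 9; σ²_D = ((10−8)/6)² = 0.111
te_E = (1 + 4·2 + 3)/6 = 12/6 = 2; σ²_E = ((3−1)/6)² = 0.111
te_F = (1 + 4·5 + 9)/6 = 30/6 = 5; σ²_F = ((9−1)/6)² = 1.778

Forward pass:
ES_A = 0; EF_A = 14
ES_B = 0; EF_B = 10
ES_C = max(EF_A=14, EF_B=10) = 14; EF_C = 14+9 = 23
ES_D = 10; EF_D = 10+9 = 19
ES_E = max(EF_A=14, EF_B=10) = 14; EF_E = 14+2 = 16
ES_F = max(EF_C=23, EF_D=19, EF_E=16) = 23; EF_F = 23+5 = 28
Expected project duration μ = 28 days. Critical path: A → C → F.

Variance along critical path = 1.778 + 7.111 + 1.778 = 10.667
σ = √10.667 = 3.266 days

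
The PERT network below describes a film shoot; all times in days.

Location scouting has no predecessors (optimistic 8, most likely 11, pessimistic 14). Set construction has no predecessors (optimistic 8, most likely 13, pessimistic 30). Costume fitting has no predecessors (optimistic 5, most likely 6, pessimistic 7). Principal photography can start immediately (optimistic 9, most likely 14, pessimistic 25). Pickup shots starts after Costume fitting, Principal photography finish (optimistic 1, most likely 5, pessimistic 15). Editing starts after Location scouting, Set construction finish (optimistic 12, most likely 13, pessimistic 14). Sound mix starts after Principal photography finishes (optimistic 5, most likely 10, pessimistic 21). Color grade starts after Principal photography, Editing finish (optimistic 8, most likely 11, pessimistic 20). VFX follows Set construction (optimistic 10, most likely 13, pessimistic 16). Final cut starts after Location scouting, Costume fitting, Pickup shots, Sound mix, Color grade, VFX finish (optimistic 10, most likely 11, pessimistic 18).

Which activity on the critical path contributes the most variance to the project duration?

Set construction

te_Location scouting = (8 + 4·11 + 14)/6 = 66/6 = 11; σ²_Location scouting = ((14−8)/6)² = 1.000
te_Set construction = (8 + 4·13 + 30)/6 = 90/6 = 15; σ²_Set construction = ((30−8)/6)² = 13.444
te_Costume fitting = (5 + 4·6 + 7)/6 = 36/6 = 6; σ²_Costume fitting = ((7−5)/6)² = 0.111
te_Principal photography = (9 + 4·14 + 25)/6 = 90/6 = 15; σ²_Principal photography = ((25−9)/6)² = 7.111
te_Pickup shots = (1 + 4·5 + 15)/6 = 36/6 = 6; σ²_Pickup shots = ((15−1)/6)² = 5.444
te_Editing = (12 + 4·13 + 14)/6 = 78/6 = 13; σ²_Editing = ((14−12)/6)² = 0.111
te_Sound mix = (5 + 4·10 + 21)/6 = 66/6 = 11; σ²_Sound mix = ((21−5)/6)² = 7.111
te_Color grade = (8 + 4·11 + 20)/6 = 72/6 = 12; σ²_Color grade = ((20−8)/6)² = 4.000
te_VFX = (10 + 4·13 + 16)/6 = 78/6 = 13; σ²_VFX = ((16−10)/6)² = 1.000
te_Final cut = (10 + 4·11 + 18)/6 = 72/6 = 12; σ²_Final cut = ((18−10)/6)² = 1.778

Forward pass:
ES_Location scouting = 0; EF_Location scouting = 11
ES_Set construction = 0; EF_Set construction = 15
ES_Costume fitting = 0; EF_Costume fitting = 6
ES_Principal photography = 0; EF_Principal photography = 15
ES_Pickup shots = max(EF_Costume fitting=6, EF_Principal photography=15) = 15; EF_Pickup shots = 15+6 = 21
ES_Editing = max(EF_Location scouting=11, EF_Set construction=15) = 15; EF_Editing = 15+13 = 28
ES_Sound mix = 15; EF_Sound mix = 15+11 = 26
ES_Color grade = max(EF_Principal photography=15, EF_Editing=28) = 28; EF_Color grade = 28+12 = 40
ES_VFX = 15; EF_VFX = 15+13 = 28
ES_Final cut = max(EF_Location scouting=11, EF_Costume fitting=6, EF_Pickup shots=21, EF_Sound mix=26, EF_Color grade=40, EF_VFX=28) = 40; EF_Final cut = 40+12 = 52
Expected project duration μ = 52 days. Critical path: Set construction → Editing → Color grade → Final cut.

Variances on critical path: σ²_Set construction=13.444, σ²_Editing=0.111, σ²_Color grade=4.000, σ²_Final cut=1.778.
Largest is σ²_Set construction = 13.444.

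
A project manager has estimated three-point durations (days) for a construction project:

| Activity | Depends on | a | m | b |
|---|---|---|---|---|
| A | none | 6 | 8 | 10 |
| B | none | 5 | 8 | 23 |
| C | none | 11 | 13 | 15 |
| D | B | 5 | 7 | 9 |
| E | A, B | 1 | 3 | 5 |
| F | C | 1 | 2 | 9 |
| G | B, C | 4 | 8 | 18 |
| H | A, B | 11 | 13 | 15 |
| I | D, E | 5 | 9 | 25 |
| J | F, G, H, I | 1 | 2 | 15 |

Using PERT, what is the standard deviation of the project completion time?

te_A = (6 + 4·8 + 10)/6 = 48/6 = 8; σ²_A = ((10−6)/6)² = 0.444
te_B = (5 + 4·8 + 23)/6 = 60/6 = 10; σ²_B = ((23−5)/6)² = 9.000
te_C = (11 + 4·13 + 15)/6 = 78/6 = 13; σ²_C = ((15−11)/6)² = 0.444
te_D = (5 + 4·7 + 9)/6 = 42/6 = 7; σ²_D = ((9−5)/6)² = 0.444
te_E = (1 + 4·3 + 5)/6 = 18/6 = 3; σ²_E = ((5−1)/6)² = 0.444
te_F = (1 + 4·2 + 9)/6 = 18/6 = 3; σ²_F = ((9−1)/6)² = 1.778
te_G = (4 + 4·8 + 18)/6 = 54/6 = 9; σ²_G = ((18−4)/6)² = 5.444
te_H = (11 + 4·13 + 15)/6 = 78/6 = 13; σ²_H = ((15−11)/6)² = 0.444
te_I = (5 + 4·9 + 25)/6 = 66/6 = 11; σ²_I = ((25−5)/6)² = 11.111
te_J = (1 + 4·2 + 15)/6 = 24/6 = 4; σ²_J = ((15−1)/6)² = 5.444

Forward pass:
ES_A = 0; EF_A = 8
ES_B = 0; EF_B = 10
ES_C = 0; EF_C = 13
ES_D = 10; EF_D = 10+7 = 17
ES_E = max(EF_A=8, EF_B=10) = 10; EF_E = 10+3 = 13
ES_F = 13; EF_F = 13+3 = 16
ES_G = max(EF_B=10, EF_C=13) = 13; EF_G = 13+9 = 22
ES_H = max(EF_A=8, EF_B=10) = 10; EF_H = 10+13 = 23
ES_I = max(EF_D=17, EF_E=13) = 17; EF_I = 17+11 = 28
ES_J = max(EF_F=16, EF_G=22, EF_H=23, EF_I=28) = 28; EF_J = 28+4 = 32
Expected project duration μ = 32 days. Critical path: B → D → I → J.

Variance along critical path = 9.000 + 0.444 + 11.111 + 5.444 = 26.000
σ = √26.000 = 5.099 days

5.10 days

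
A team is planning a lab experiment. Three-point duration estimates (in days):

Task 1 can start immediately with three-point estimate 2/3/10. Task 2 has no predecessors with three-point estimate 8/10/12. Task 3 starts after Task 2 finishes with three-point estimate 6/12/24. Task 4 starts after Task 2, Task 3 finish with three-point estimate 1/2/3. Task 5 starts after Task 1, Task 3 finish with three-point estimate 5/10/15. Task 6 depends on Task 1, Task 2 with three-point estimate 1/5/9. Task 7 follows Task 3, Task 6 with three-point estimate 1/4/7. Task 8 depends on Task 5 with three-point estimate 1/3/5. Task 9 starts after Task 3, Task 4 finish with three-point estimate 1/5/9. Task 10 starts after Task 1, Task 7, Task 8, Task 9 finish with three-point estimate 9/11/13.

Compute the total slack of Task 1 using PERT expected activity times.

te_Task 1 = (2 + 4·3 + 10)/6 = 24/6 = 4
te_Task 2 = (8 + 4·10 + 12)/6 = 60/6 = 10
te_Task 3 = (6 + 4·12 + 24)/6 = 78/6 = 13
te_Task 4 = (1 + 4·2 + 3)/6 = 12/6 = 2
te_Task 5 = (5 + 4·10 + 15)/6 = 60/6 = 10
te_Task 6 = (1 + 4·5 + 9)/6 = 30/6 = 5
te_Task 7 = (1 + 4·4 + 7)/6 = 24/6 = 4
te_Task 8 = (1 + 4·3 + 5)/6 = 18/6 = 3
te_Task 9 = (1 + 4·5 + 9)/6 = 30/6 = 5
te_Task 10 = (9 + 4·11 + 13)/6 = 66/6 = 11

Forward pass:
ES_Task 1 = 0; EF_Task 1 = 4
ES_Task 2 = 0; EF_Task 2 = 10
ES_Task 3 = 10; EF_Task 3 = 10+13 = 23
ES_Task 4 = max(EF_Task 2=10, EF_Task 3=23) = 23; EF_Task 4 = 23+2 = 25
ES_Task 5 = max(EF_Task 1=4, EF_Task 3=23) = 23; EF_Task 5 = 23+10 = 33
ES_Task 6 = max(EF_Task 1=4, EF_Task 2=10) = 10; EF_Task 6 = 10+5 = 15
ES_Task 7 = max(EF_Task 3=23, EF_Task 6=15) = 23; EF_Task 7 = 23+4 = 27
ES_Task 8 = 33; EF_Task 8 = 33+3 = 36
ES_Task 9 = max(EF_Task 3=23, EF_Task 4=25) = 25; EF_Task 9 = 25+5 = 30
ES_Task 10 = max(EF_Task 1=4, EF_Task 7=27, EF_Task 8=36, EF_Task 9=30) = 36; EF_Task 10 = 36+11 = 47
Expected project duration μ = 47 days. Critical path: Task 2 → Task 3 → Task 5 → Task 8 → Task 10.

Backward pass:
LF_Task 10 = 47; LS_Task 10 = 47−11 = 36
LF_Task 9 = LS_Task 10 = 36; LS_Task 9 = 36−5 = 31
LF_Task 8 = LS_Task 10 = 36; LS_Task 8 = 36−3 = 33
LF_Task 7 = LS_Task 10 = 36; LS_Task 7 = 36−4 = 32
LF_Task 6 = LS_Task 7 = 32; LS_Task 6 = 32−5 = 27
LF_Task 5 = LS_Task 8 = 33; LS_Task 5 = 33−10 = 23
LF_Task 4 = LS_Task 9 = 31; LS_Task 4 = 31−2 = 29
LF_Task 3 = min(LS_Task 4=29, LS_Task 5=23, LS_Task 7=32, LS_Task 9=31) = 23; LS_Task 3 = 23−13 = 10
LF_Task 2 = min(LS_Task 3=10, LS_Task 4=29, LS_Task 6=27) = 10; LS_Task 2 = 10−10 = 0
LF_Task 1 = min(LS_Task 5=23, LS_Task 6=27, LS_Task 10=36) = 23; LS_Task 1 = 23−4 = 19
Slack_Task 1 = LS_Task 1 − ES_Task 1 = 19 − 0 = 19

19 days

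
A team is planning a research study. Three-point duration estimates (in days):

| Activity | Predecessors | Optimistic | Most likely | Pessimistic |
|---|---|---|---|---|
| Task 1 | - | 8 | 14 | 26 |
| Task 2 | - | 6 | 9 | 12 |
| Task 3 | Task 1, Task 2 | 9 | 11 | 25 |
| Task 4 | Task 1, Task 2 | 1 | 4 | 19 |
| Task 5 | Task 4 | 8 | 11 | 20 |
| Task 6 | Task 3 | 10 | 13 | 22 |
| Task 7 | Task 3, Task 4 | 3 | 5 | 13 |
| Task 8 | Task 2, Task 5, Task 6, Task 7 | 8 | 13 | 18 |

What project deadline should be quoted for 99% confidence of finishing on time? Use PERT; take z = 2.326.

66.1 days

te_Task 1 = (8 + 4·14 + 26)/6 = 90/6 = 15; σ²_Task 1 = ((26−8)/6)² = 9.000
te_Task 2 = (6 + 4·9 + 12)/6 = 54/6 = 9; σ²_Task 2 = ((12−6)/6)² = 1.000
te_Task 3 = (9 + 4·11 + 25)/6 = 78/6 = 13; σ²_Task 3 = ((25−9)/6)² = 7.111
te_Task 4 = (1 + 4·4 + 19)/6 = 36/6 = 6; σ²_Task 4 = ((19−1)/6)² = 9.000
te_Task 5 = (8 + 4·11 + 20)/6 = 72/6 = 12; σ²_Task 5 = ((20−8)/6)² = 4.000
te_Task 6 = (10 + 4·13 + 22)/6 = 84/6 = 14; σ²_Task 6 = ((22−10)/6)² = 4.000
te_Task 7 = (3 + 4·5 + 13)/6 = 36/6 = 6; σ²_Task 7 = ((13−3)/6)² = 2.778
te_Task 8 = (8 + 4·13 + 18)/6 = 78/6 = 13; σ²_Task 8 = ((18−8)/6)² = 2.778

Forward pass:
ES_Task 1 = 0; EF_Task 1 = 15
ES_Task 2 = 0; EF_Task 2 = 9
ES_Task 3 = max(EF_Task 1=15, EF_Task 2=9) = 15; EF_Task 3 = 15+13 = 28
ES_Task 4 = max(EF_Task 1=15, EF_Task 2=9) = 15; EF_Task 4 = 15+6 = 21
ES_Task 5 = 21; EF_Task 5 = 21+12 = 33
ES_Task 6 = 28; EF_Task 6 = 28+14 = 42
ES_Task 7 = max(EF_Task 3=28, EF_Task 4=21) = 28; EF_Task 7 = 28+6 = 34
ES_Task 8 = max(EF_Task 2=9, EF_Task 5=33, EF_Task 6=42, EF_Task 7=34) = 42; EF_Task 8 = 42+13 = 55
Expected project duration μ = 55 days. Critical path: Task 1 → Task 3 → Task 6 → Task 8.

Variance along critical path = 9.000 + 7.111 + 4.000 + 2.778 = 22.889; σ = 4.784 days.
D = μ + z·σ = 55 + 2.326·4.784 = 66.1 days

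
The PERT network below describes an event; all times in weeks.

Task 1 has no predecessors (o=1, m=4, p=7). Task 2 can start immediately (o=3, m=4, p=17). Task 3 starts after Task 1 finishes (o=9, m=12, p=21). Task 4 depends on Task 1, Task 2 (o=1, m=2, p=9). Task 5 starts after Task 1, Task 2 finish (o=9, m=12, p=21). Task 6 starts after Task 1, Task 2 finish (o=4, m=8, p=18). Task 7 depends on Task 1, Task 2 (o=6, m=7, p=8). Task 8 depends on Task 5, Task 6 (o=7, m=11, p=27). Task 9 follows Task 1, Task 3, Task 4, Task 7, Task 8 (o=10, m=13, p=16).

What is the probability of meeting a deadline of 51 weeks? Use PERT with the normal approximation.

te_Task 1 = (1 + 4·4 + 7)/6 = 24/6 = 4; σ²_Task 1 = ((7−1)/6)² = 1.000
te_Task 2 = (3 + 4·4 + 17)/6 = 36/6 = 6; σ²_Task 2 = ((17−3)/6)² = 5.444
te_Task 3 = (9 + 4·12 + 21)/6 = 78/6 = 13; σ²_Task 3 = ((21−9)/6)² = 4.000
te_Task 4 = (1 + 4·2 + 9)/6 = 18/6 = 3; σ²_Task 4 = ((9−1)/6)² = 1.778
te_Task 5 = (9 + 4·12 + 21)/6 = 78/6 = 13; σ²_Task 5 = ((21−9)/6)² = 4.000
te_Task 6 = (4 + 4·8 + 18)/6 = 54/6 = 9; σ²_Task 6 = ((18−4)/6)² = 5.444
te_Task 7 = (6 + 4·7 + 8)/6 = 42/6 = 7; σ²_Task 7 = ((8−6)/6)² = 0.111
te_Task 8 = (7 + 4·11 + 27)/6 = 78/6 = 13; σ²_Task 8 = ((27−7)/6)² = 11.111
te_Task 9 = (10 + 4·13 + 16)/6 = 78/6 = 13; σ²_Task 9 = ((16−10)/6)² = 1.000

Forward pass:
ES_Task 1 = 0; EF_Task 1 = 4
ES_Task 2 = 0; EF_Task 2 = 6
ES_Task 3 = 4; EF_Task 3 = 4+13 = 17
ES_Task 4 = max(EF_Task 1=4, EF_Task 2=6) = 6; EF_Task 4 = 6+3 = 9
ES_Task 5 = max(EF_Task 1=4, EF_Task 2=6) = 6; EF_Task 5 = 6+13 = 19
ES_Task 6 = max(EF_Task 1=4, EF_Task 2=6) = 6; EF_Task 6 = 6+9 = 15
ES_Task 7 = max(EF_Task 1=4, EF_Task 2=6) = 6; EF_Task 7 = 6+7 = 13
ES_Task 8 = max(EF_Task 5=19, EF_Task 6=15) = 19; EF_Task 8 = 19+13 = 32
ES_Task 9 = max(EF_Task 1=4, EF_Task 3=17, EF_Task 4=9, EF_Task 7=13, EF_Task 8=32) = 32; EF_Task 9 = 32+13 = 45
Expected project duration μ = 45 weeks. Critical path: Task 2 → Task 5 → Task 8 → Task 9.

Variance along critical path = 5.444 + 4.000 + 11.111 + 1.000 = 21.556; σ = √21.556 = 4.643 weeks.
Z = (51 − 45) / 4.643 = 1.292
P(T ≤ 51) = Φ(1.292) ≈ 0.902

0.902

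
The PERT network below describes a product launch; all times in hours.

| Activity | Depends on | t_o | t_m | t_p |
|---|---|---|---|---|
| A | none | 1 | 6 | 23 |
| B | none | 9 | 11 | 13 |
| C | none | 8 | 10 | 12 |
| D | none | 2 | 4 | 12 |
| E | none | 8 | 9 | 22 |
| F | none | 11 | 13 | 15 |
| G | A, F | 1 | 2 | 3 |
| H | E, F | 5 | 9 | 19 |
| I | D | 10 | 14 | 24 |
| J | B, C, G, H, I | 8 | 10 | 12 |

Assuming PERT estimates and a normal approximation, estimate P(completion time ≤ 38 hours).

0.977

te_A = (1 + 4·6 + 23)/6 = 48/6 = 8; σ²_A = ((23−1)/6)² = 13.444
te_B = (9 + 4·11 + 13)/6 = 66/6 = 11; σ²_B = ((13−9)/6)² = 0.444
te_C = (8 + 4·10 + 12)/6 = 60/6 = 10; σ²_C = ((12−8)/6)² = 0.444
te_D = (2 + 4·4 + 12)/6 = 30/6 = 5; σ²_D = ((12−2)/6)² = 2.778
te_E = (8 + 4·9 + 22)/6 = 66/6 = 11; σ²_E = ((22−8)/6)² = 5.444
te_F = (11 + 4·13 + 15)/6 = 78/6 = 13; σ²_F = ((15−11)/6)² = 0.444
te_G = (1 + 4·2 + 3)/6 = 12/6 = 2; σ²_G = ((3−1)/6)² = 0.111
te_H = (5 + 4·9 + 19)/6 = 60/6 = 10; σ²_H = ((19−5)/6)² = 5.444
te_I = (10 + 4·14 + 24)/6 = 90/6 = 15; σ²_I = ((24−10)/6)² = 5.444
te_J = (8 + 4·10 + 12)/6 = 60/6 = 10; σ²_J = ((12−8)/6)² = 0.444

Forward pass:
ES_A = 0; EF_A = 8
ES_B = 0; EF_B = 11
ES_C = 0; EF_C = 10
ES_D = 0; EF_D = 5
ES_E = 0; EF_E = 11
ES_F = 0; EF_F = 13
ES_G = max(EF_A=8, EF_F=13) = 13; EF_G = 13+2 = 15
ES_H = max(EF_E=11, EF_F=13) = 13; EF_H = 13+10 = 23
ES_I = 5; EF_I = 5+15 = 20
ES_J = max(EF_B=11, EF_C=10, EF_G=15, EF_H=23, EF_I=20) = 23; EF_J = 23+10 = 33
Expected project duration μ = 33 hours. Critical path: F → H → J.

Variance along critical path = 0.444 + 5.444 + 0.444 = 6.333; σ = √6.333 = 2.517 hours.
Z = (38 − 33) / 2.517 = 1.987
P(T ≤ 38) = Φ(1.987) ≈ 0.977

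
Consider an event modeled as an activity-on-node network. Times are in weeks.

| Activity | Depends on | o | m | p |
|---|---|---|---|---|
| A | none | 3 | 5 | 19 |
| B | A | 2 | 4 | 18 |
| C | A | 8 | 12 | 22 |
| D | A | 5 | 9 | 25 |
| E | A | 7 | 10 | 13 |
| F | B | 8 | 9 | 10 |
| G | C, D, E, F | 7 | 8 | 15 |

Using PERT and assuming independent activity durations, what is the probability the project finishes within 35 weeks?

0.841

te_A = (3 + 4·5 + 19)/6 = 42/6 = 7; σ²_A = ((19−3)/6)² = 7.111
te_B = (2 + 4·4 + 18)/6 = 36/6 = 6; σ²_B = ((18−2)/6)² = 7.111
te_C = (8 + 4·12 + 22)/6 = 78/6 = 13; σ²_C = ((22−8)/6)² = 5.444
te_D = (5 + 4·9 + 25)/6 = 66/6 = 11; σ²_D = ((25−5)/6)² = 11.111
te_E = (7 + 4·10 + 13)/6 = 60/6 = 10; σ²_E = ((13−7)/6)² = 1.000
te_F = (8 + 4·9 + 10)/6 = 54/6 = 9; σ²_F = ((10−8)/6)² = 0.111
te_G = (7 + 4·8 + 15)/6 = 54/6 = 9; σ²_G = ((15−7)/6)² = 1.778

Forward pass:
ES_A = 0; EF_A = 7
ES_B = 7; EF_B = 7+6 = 13
ES_C = 7; EF_C = 7+13 = 20
ES_D = 7; EF_D = 7+11 = 18
ES_E = 7; EF_E = 7+10 = 17
ES_F = 13; EF_F = 13+9 = 22
ES_G = max(EF_C=20, EF_D=18, EF_E=17, EF_F=22) = 22; EF_G = 22+9 = 31
Expected project duration μ = 31 weeks. Critical path: A → B → F → G.

Variance along critical path = 7.111 + 7.111 + 0.111 + 1.778 = 16.111; σ = √16.111 = 4.014 weeks.
Z = (35 − 31) / 4.014 = 0.997
P(T ≤ 35) = Φ(0.997) ≈ 0.841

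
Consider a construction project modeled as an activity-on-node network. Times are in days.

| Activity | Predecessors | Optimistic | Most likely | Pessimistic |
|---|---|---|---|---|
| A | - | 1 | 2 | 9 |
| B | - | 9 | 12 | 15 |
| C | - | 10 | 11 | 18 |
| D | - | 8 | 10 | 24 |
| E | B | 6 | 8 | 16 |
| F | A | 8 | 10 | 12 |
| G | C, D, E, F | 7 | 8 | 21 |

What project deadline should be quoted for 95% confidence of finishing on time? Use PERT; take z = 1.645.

36.0 days

te_A = (1 + 4·2 + 9)/6 = 18/6 = 3; σ²_A = ((9−1)/6)² = 1.778
te_B = (9 + 4·12 + 15)/6 = 72/6 = 12; σ²_B = ((15−9)/6)² = 1.000
te_C = (10 + 4·11 + 18)/6 = 72/6 = 12; σ²_C = ((18−10)/6)² = 1.778
te_D = (8 + 4·10 + 24)/6 = 72/6 = 12; σ²_D = ((24−8)/6)² = 7.111
te_E = (6 + 4·8 + 16)/6 = 54/6 = 9; σ²_E = ((16−6)/6)² = 2.778
te_F = (8 + 4·10 + 12)/6 = 60/6 = 10; σ²_F = ((12−8)/6)² = 0.444
te_G = (7 + 4·8 + 21)/6 = 60/6 = 10; σ²_G = ((21−7)/6)² = 5.444

Forward pass:
ES_A = 0; EF_A = 3
ES_B = 0; EF_B = 12
ES_C = 0; EF_C = 12
ES_D = 0; EF_D = 12
ES_E = 12; EF_E = 12+9 = 21
ES_F = 3; EF_F = 3+10 = 13
ES_G = max(EF_C=12, EF_D=12, EF_E=21, EF_F=13) = 21; EF_G = 21+10 = 31
Expected project duration μ = 31 days. Critical path: B → E → G.

Variance along critical path = 1.000 + 2.778 + 5.444 = 9.222; σ = 3.037 days.
D = μ + z·σ = 31 + 1.645·3.037 = 36.0 days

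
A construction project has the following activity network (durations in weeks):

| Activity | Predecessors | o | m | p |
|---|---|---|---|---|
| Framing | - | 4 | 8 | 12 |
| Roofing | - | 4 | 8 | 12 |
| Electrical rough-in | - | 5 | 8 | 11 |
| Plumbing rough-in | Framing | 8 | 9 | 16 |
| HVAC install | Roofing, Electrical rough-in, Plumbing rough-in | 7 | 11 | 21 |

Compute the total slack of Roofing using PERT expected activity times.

10 weeks

te_Framing = (4 + 4·8 + 12)/6 = 48/6 = 8
te_Roofing = (4 + 4·8 + 12)/6 = 48/6 = 8
te_Electrical rough-in = (5 + 4·8 + 11)/6 = 48/6 = 8
te_Plumbing rough-in = (8 + 4·9 + 16)/6 = 60/6 = 10
te_HVAC install = (7 + 4·11 + 21)/6 = 72/6 = 12

Forward pass:
ES_Framing = 0; EF_Framing = 8
ES_Roofing = 0; EF_Roofing = 8
ES_Electrical rough-in = 0; EF_Electrical rough-in = 8
ES_Plumbing rough-in = 8; EF_Plumbing rough-in = 8+10 = 18
ES_HVAC install = max(EF_Roofing=8, EF_Electrical rough-in=8, EF_Plumbing rough-in=18) = 18; EF_HVAC install = 18+12 = 30
Expected project duration μ = 30 weeks. Critical path: Framing → Plumbing rough-in → HVAC install.

Backward pass:
LF_HVAC install = 30; LS_HVAC install = 30−12 = 18
LF_Plumbing rough-in = LS_HVAC install = 18; LS_Plumbing rough-in = 18−10 = 8
LF_Electrical rough-in = LS_HVAC install = 18; LS_Electrical rough-in = 18−8 = 10
LF_Roofing = LS_HVAC install = 18; LS_Roofing = 18−8 = 10
LF_Framing = LS_Plumbing rough-in = 8; LS_Framing = 8−8 = 0
Slack_Roofing = LS_Roofing − ES_Roofing = 10 − 0 = 10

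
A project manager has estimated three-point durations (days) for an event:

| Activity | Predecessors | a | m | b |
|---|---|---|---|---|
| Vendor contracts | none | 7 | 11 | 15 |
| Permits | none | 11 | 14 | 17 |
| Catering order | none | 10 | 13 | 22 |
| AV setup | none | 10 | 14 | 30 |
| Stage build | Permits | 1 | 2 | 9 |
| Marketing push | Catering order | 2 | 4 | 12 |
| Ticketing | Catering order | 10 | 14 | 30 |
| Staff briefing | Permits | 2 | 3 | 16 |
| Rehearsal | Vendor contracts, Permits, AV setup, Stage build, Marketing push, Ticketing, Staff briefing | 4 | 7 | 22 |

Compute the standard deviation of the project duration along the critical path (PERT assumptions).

4.91 days

te_Vendor contracts = (7 + 4·11 + 15)/6 = 66/6 = 11; σ²_Vendor contracts = ((15−7)/6)² = 1.778
te_Permits = (11 + 4·14 + 17)/6 = 84/6 = 14; σ²_Permits = ((17−11)/6)² = 1.000
te_Catering order = (10 + 4·13 + 22)/6 = 84/6 = 14; σ²_Catering order = ((22−10)/6)² = 4.000
te_AV setup = (10 + 4·14 + 30)/6 = 96/6 = 16; σ²_AV setup = ((30−10)/6)² = 11.111
te_Stage build = (1 + 4·2 + 9)/6 = 18/6 = 3; σ²_Stage build = ((9−1)/6)² = 1.778
te_Marketing push = (2 + 4·4 + 12)/6 = 30/6 = 5; σ²_Marketing push = ((12−2)/6)² = 2.778
te_Ticketing = (10 + 4·14 + 30)/6 = 96/6 = 16; σ²_Ticketing = ((30−10)/6)² = 11.111
te_Staff briefing = (2 + 4·3 + 16)/6 = 30/6 = 5; σ²_Staff briefing = ((16−2)/6)² = 5.444
te_Rehearsal = (4 + 4·7 + 22)/6 = 54/6 = 9; σ²_Rehearsal = ((22−4)/6)² = 9.000

Forward pass:
ES_Vendor contracts = 0; EF_Vendor contracts = 11
ES_Permits = 0; EF_Permits = 14
ES_Catering order = 0; EF_Catering order = 14
ES_AV setup = 0; EF_AV setup = 16
ES_Stage build = 14; EF_Stage build = 14+3 = 17
ES_Marketing push = 14; EF_Marketing push = 14+5 = 19
ES_Ticketing = 14; EF_Ticketing = 14+16 = 30
ES_Staff briefing = 14; EF_Staff briefing = 14+5 = 19
ES_Rehearsal = max(EF_Vendor contracts=11, EF_Permits=14, EF_AV setup=16, EF_Stage build=17, EF_Marketing push=19, EF_Ticketing=30, EF_Staff briefing=19) = 30; EF_Rehearsal = 30+9 = 39
Expected project duration μ = 39 days. Critical path: Catering order → Ticketing → Rehearsal.

Variance along critical path = 4.000 + 11.111 + 9.000 = 24.111
σ = √24.111 = 4.910 days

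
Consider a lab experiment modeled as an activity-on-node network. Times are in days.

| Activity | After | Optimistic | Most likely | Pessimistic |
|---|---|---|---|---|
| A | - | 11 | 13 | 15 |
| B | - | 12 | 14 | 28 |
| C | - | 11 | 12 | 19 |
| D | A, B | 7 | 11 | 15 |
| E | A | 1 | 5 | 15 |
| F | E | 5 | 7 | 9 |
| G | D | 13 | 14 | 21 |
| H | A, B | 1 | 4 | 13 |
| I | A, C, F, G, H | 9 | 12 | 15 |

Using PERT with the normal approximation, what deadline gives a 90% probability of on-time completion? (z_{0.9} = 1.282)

58.4 days

te_A = (11 + 4·13 + 15)/6 = 78/6 = 13; σ²_A = ((15−11)/6)² = 0.444
te_B = (12 + 4·14 + 28)/6 = 96/6 = 16; σ²_B = ((28−12)/6)² = 7.111
te_C = (11 + 4·12 + 19)/6 = 78/6 = 13; σ²_C = ((19−11)/6)² = 1.778
te_D = (7 + 4·11 + 15)/6 = 66/6 = 11; σ²_D = ((15−7)/6)² = 1.778
te_E = (1 + 4·5 + 15)/6 = 36/6 = 6; σ²_E = ((15−1)/6)² = 5.444
te_F = (5 + 4·7 + 9)/6 = 42/6 = 7; σ²_F = ((9−5)/6)² = 0.444
te_G = (13 + 4·14 + 21)/6 = 90/6 = 15; σ²_G = ((21−13)/6)² = 1.778
te_H = (1 + 4·4 + 13)/6 = 30/6 = 5; σ²_H = ((13−1)/6)² = 4.000
te_I = (9 + 4·12 + 15)/6 = 72/6 = 12; σ²_I = ((15−9)/6)² = 1.000

Forward pass:
ES_A = 0; EF_A = 13
ES_B = 0; EF_B = 16
ES_C = 0; EF_C = 13
ES_D = max(EF_A=13, EF_B=16) = 16; EF_D = 16+11 = 27
ES_E = 13; EF_E = 13+6 = 19
ES_F = 19; EF_F = 19+7 = 26
ES_G = 27; EF_G = 27+15 = 42
ES_H = max(EF_A=13, EF_B=16) = 16; EF_H = 16+5 = 21
ES_I = max(EF_A=13, EF_C=13, EF_F=26, EF_G=42, EF_H=21) = 42; EF_I = 42+12 = 54
Expected project duration μ = 54 days. Critical path: B → D → G → I.

Variance along critical path = 7.111 + 1.778 + 1.778 + 1.000 = 11.667; σ = 3.416 days.
D = μ + z·σ = 54 + 1.282·3.416 = 58.4 days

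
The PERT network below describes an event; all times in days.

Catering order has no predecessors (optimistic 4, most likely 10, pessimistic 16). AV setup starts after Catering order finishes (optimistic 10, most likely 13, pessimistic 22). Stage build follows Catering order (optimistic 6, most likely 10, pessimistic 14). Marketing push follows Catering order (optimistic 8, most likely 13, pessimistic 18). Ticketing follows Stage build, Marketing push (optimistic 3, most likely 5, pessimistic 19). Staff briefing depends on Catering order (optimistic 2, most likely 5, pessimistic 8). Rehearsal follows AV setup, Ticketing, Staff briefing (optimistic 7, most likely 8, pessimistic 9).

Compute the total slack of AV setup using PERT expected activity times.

te_Catering order = (4 + 4·10 + 16)/6 = 60/6 = 10
te_AV setup = (10 + 4·13 + 22)/6 = 84/6 = 14
te_Stage build = (6 + 4·10 + 14)/6 = 60/6 = 10
te_Marketing push = (8 + 4·13 + 18)/6 = 78/6 = 13
te_Ticketing = (3 + 4·5 + 19)/6 = 42/6 = 7
te_Staff briefing = (2 + 4·5 + 8)/6 = 30/6 = 5
te_Rehearsal = (7 + 4·8 + 9)/6 = 48/6 = 8

Forward pass:
ES_Catering order = 0; EF_Catering order = 10
ES_AV setup = 10; EF_AV setup = 10+14 = 24
ES_Stage build = 10; EF_Stage build = 10+10 = 20
ES_Marketing push = 10; EF_Marketing push = 10+13 = 23
ES_Ticketing = max(EF_Stage build=20, EF_Marketing push=23) = 23; EF_Ticketing = 23+7 = 30
ES_Staff briefing = 10; EF_Staff briefing = 10+5 = 15
ES_Rehearsal = max(EF_AV setup=24, EF_Ticketing=30, EF_Staff briefing=15) = 30; EF_Rehearsal = 30+8 = 38
Expected project duration μ = 38 days. Critical path: Catering order → Marketing push → Ticketing → Rehearsal.

Backward pass:
LF_Rehearsal = 38; LS_Rehearsal = 38−8 = 30
LF_Staff briefing = LS_Rehearsal = 30; LS_Staff briefing = 30−5 = 25
LF_Ticketing = LS_Rehearsal = 30; LS_Ticketing = 30−7 = 23
LF_Marketing push = LS_Ticketing = 23; LS_Marketing push = 23−13 = 10
LF_Stage build = LS_Ticketing = 23; LS_Stage build = 23−10 = 13
LF_AV setup = LS_Rehearsal = 30; LS_AV setup = 30−14 = 16
LF_Catering order = min(LS_AV setup=16, LS_Stage build=13, LS_Marketing push=10, LS_Staff briefing=25) = 10; LS_Catering order = 10−10 = 0
Slack_AV setup = LS_AV setup − ES_AV setup = 16 − 10 = 6

6 days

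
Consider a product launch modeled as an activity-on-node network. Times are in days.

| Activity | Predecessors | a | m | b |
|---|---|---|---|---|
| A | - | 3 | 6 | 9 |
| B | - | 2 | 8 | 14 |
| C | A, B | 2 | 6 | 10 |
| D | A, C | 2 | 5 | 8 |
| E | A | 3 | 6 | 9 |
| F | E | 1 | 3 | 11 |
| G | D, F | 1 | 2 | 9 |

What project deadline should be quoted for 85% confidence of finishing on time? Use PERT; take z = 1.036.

25.0 days

te_A = (3 + 4·6 + 9)/6 = 36/6 = 6; σ²_A = ((9−3)/6)² = 1.000
te_B = (2 + 4·8 + 14)/6 = 48/6 = 8; σ²_B = ((14−2)/6)² = 4.000
te_C = (2 + 4·6 + 10)/6 = 36/6 = 6; σ²_C = ((10−2)/6)² = 1.778
te_D = (2 + 4·5 + 8)/6 = 30/6 = 5; σ²_D = ((8−2)/6)² = 1.000
te_E = (3 + 4·6 + 9)/6 = 36/6 = 6; σ²_E = ((9−3)/6)² = 1.000
te_F = (1 + 4·3 + 11)/6 = 24/6 = 4; σ²_F = ((11−1)/6)² = 2.778
te_G = (1 + 4·2 + 9)/6 = 18/6 = 3; σ²_G = ((9−1)/6)² = 1.778

Forward pass:
ES_A = 0; EF_A = 6
ES_B = 0; EF_B = 8
ES_C = max(EF_A=6, EF_B=8) = 8; EF_C = 8+6 = 14
ES_D = max(EF_A=6, EF_C=14) = 14; EF_D = 14+5 = 19
ES_E = 6; EF_E = 6+6 = 12
ES_F = 12; EF_F = 12+4 = 16
ES_G = max(EF_D=19, EF_F=16) = 19; EF_G = 19+3 = 22
Expected project duration μ = 22 days. Critical path: B → C → D → G.

Variance along critical path = 4.000 + 1.778 + 1.000 + 1.778 = 8.556; σ = 2.925 days.
D = μ + z·σ = 22 + 1.036·2.925 = 25.0 days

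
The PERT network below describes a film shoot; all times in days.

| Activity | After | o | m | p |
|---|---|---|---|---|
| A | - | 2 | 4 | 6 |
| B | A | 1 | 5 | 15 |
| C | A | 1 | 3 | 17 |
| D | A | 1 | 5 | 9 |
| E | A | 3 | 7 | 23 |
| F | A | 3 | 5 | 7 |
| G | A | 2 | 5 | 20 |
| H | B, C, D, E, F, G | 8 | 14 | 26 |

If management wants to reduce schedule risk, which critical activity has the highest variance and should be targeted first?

E

te_A = (2 + 4·4 + 6)/6 = 24/6 = 4; σ²_A = ((6−2)/6)² = 0.444
te_B = (1 + 4·5 + 15)/6 = 36/6 = 6; σ²_B = ((15−1)/6)² = 5.444
te_C = (1 + 4·3 + 17)/6 = 30/6 = 5; σ²_C = ((17−1)/6)² = 7.111
te_D = (1 + 4·5 + 9)/6 = 30/6 = 5; σ²_D = ((9−1)/6)² = 1.778
te_E = (3 + 4·7 + 23)/6 = 54/6 = 9; σ²_E = ((23−3)/6)² = 11.111
te_F = (3 + 4·5 + 7)/6 = 30/6 = 5; σ²_F = ((7−3)/6)² = 0.444
te_G = (2 + 4·5 + 20)/6 = 42/6 = 7; σ²_G = ((20−2)/6)² = 9.000
te_H = (8 + 4·14 + 26)/6 = 90/6 = 15; σ²_H = ((26−8)/6)² = 9.000

Forward pass:
ES_A = 0; EF_A = 4
ES_B = 4; EF_B = 4+6 = 10
ES_C = 4; EF_C = 4+5 = 9
ES_D = 4; EF_D = 4+5 = 9
ES_E = 4; EF_E = 4+9 = 13
ES_F = 4; EF_F = 4+5 = 9
ES_G = 4; EF_G = 4+7 = 11
ES_H = max(EF_B=10, EF_C=9, EF_D=9, EF_E=13, EF_F=9, EF_G=11) = 13; EF_H = 13+15 = 28
Expected project duration μ = 28 days. Critical path: A → E → H.

Variances on critical path: σ²_A=0.444, σ²_E=11.111, σ²_H=9.000.
Largest is σ²_E = 11.111.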